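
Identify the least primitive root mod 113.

3

φ(113) = 113 − 1 = 112 = 2^4 · 7.
g is a primitive root iff g^(112/q) ≢ 1 (mod 113) for each prime q ∈ {2, 7}.
g = 2: 2^56 ≡ 1 — hits 1, so not a primitive root.
g = 3: 3^56 ≡ 112; 3^16 ≡ 49 — none is 1, so 3 is a primitive root.
So 3 is the smallest generator of (Z/113Z)^×.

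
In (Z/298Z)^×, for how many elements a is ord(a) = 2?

1

φ(298) = φ(2)·φ(149) = 1·148 = 148 = 2^2 · 37.
In a cyclic group of order 148, there are φ(d) elements of order d for each divisor d of 148, and zero for non-divisors.
2 | 148, and φ(2) = 2 − 1 = 1.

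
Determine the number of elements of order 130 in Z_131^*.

48

φ(131) = 131 − 1 = 130 = 2 · 5 · 13.
(Z/131Z)^× is cyclic (|G| = 130); a cyclic group of order m has exactly φ(d) elements of each order d | m, and none otherwise.
130 = 2 · 5 · 13 divides 130, and φ(130) = 48.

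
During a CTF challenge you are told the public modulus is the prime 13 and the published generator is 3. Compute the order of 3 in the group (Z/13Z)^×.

The order of 3 must divide φ(13) = 13 − 1 = 12 = 2^2 · 3.
Divisors of 12: 1, 2, 3, 4, 6, 12.
Compute 3^d (mod 13) for the divisors d until we hit 1:
3^1 ≡ 3 (mod 13)
3^2 ≡ 9 (mod 13)
3^3 ≡ 1 (mod 13) ✓
So ord_13(3) = 3.

3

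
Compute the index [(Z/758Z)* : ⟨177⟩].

The order of 177 must divide φ(758) = φ(2)·φ(379) = 1·378 = 378 = 2 · 3^3 · 7.
Divisors of 378: 1, 2, 3, 6, 7, 9, 14, 18, 21, 27, 42, 54, 63, 126, 189, 378.
Test each divisor d:
177^1 ≡ 177 (mod 758)
177^2 ≡ 251 (mod 758)
177^3 ≡ 463 (mod 758)
177^6 ≡ 613 (mod 758)
177^7 ≡ 107 (mod 758)
177^9 ≡ 327 (mod 758)
177^14 ≡ 79 (mod 758)
177^18 ≡ 51 (mod 758)
177^21 ≡ 115 (mod 758)
177^27 ≡ 1 (mod 758) ✓
So ord_758(177) = 27, hence |⟨177⟩| = 27.
The index is φ(758) / ord(177) = 378 / 27 = 14.

14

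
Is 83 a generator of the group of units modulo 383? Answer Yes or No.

Yes

φ(383) = 383 − 1 = 382 = 2 · 191.
83 is a primitive root mod 383 iff 83^(φ(383)/q) ≢ 1 for every prime q | φ(383), i.e. q ∈ {2, 191}.
83^191 ≡ 382 (mod 383)  [q = 2: ≢ 1 ✓]
83^2 ≡ 378 (mod 383)  [q = 191: ≢ 1 ✓]
Every test exponent gives a nontrivial residue, hence 83 generates the full group.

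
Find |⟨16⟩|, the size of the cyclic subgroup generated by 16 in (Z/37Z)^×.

ord(16) | φ(37) = 37 − 1 = 36 = 2^2 · 3^2.
Divisors of 36: 1, 2, 3, 4, 6, 9, 12, 18, 36.
Compute 16^d (mod 37) for the divisors d until we hit 1:
16^1 ≡ 16 (mod 37)
16^2 ≡ 34 (mod 37)
16^3 ≡ 26 (mod 37)
16^4 ≡ 9 (mod 37)
16^6 ≡ 10 (mod 37)
16^9 ≡ 1 (mod 37) ✓
The smallest such exponent is 9, so the order of 16 is 9.

9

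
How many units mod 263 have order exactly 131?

130

φ(263) = 263 − 1 = 262 = 2 · 131.
(Z/263Z)^× is cyclic (|G| = 262); a cyclic group of order m has exactly φ(d) elements of each order d | m, and none otherwise.
131 | 262, and φ(131) = 131 − 1 = 130.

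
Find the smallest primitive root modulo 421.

2

φ(421) = 421 − 1 = 420 = 2^2 · 3 · 5 · 7.
g is a primitive root iff g^(420/q) ≢ 1 (mod 421) for each prime q ∈ {2, 3, 5, 7}.
g = 2: 2^210 ≡ 420; 2^140 ≡ 400; 2^84 ≡ 279; 2^60 ≡ 370 — none is 1, so 2 is a primitive root.
The smallest primitive root modulo 421 is 2.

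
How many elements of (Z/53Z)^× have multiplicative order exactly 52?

φ(53) = 53 − 1 = 52 = 2^2 · 13.
Since (Z/53Z)^× is cyclic of order 52, the number of elements of order d is φ(d) when d | 52 and 0 otherwise.
52 = 2^2 · 13 divides 52, and φ(52) = 24.

24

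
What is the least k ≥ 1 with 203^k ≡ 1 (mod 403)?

60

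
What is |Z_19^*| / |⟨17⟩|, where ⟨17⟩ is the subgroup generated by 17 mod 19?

Since 17 ∈ (Z/19Z)^×, its order divides φ(19) = 19 − 1 = 18 = 2 · 3^2.
Divisors of 18: 1, 2, 3, 6, 9, 18.
Evaluate successive powers at the divisors of 18:
17^1 ≡ 17 (mod 19)
17^2 ≡ 4 (mod 19)
17^3 ≡ 11 (mod 19)
17^6 ≡ 7 (mod 19)
17^9 ≡ 1 (mod 19) ✓
The order of 17 is 9, so the subgroup it generates has 9 elements.
Index = |(Z/19Z)^×| / |⟨17⟩| = 18 / 9 = 2.

2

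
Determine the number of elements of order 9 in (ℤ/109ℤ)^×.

φ(109) = 109 − 1 = 108 = 2^2 · 3^3.
Since (Z/109Z)^× is cyclic of order 108, the number of elements of order d is φ(d) when d | 108 and 0 otherwise.
9 = 3^2 divides 108, and φ(9) = 6.

6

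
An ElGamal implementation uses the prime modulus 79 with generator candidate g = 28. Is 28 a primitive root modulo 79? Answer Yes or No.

φ(79) = 79 − 1 = 78 = 2 · 3 · 13.
It suffices to check that the order of 28 is not a proper divisor of 78: compute 28^(78/q) for q ∈ {2, 3, 13}.
28^39 ≡ 78 (mod 79)  [q = 2: ≢ 1 ✓]
28^26 ≡ 23 (mod 79)  [q = 3: ≢ 1 ✓]
28^6 ≡ 21 (mod 79)  [q = 13: ≢ 1 ✓]
All checks pass, so 28 has order 78 and is a primitive root modulo 79.

Yes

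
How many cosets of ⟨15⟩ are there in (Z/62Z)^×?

By Lagrange's theorem, ord_62(15) divides φ(62) = φ(2)·φ(31) = 1·30 = 30 = 2 · 3 · 5.
Divisors of 30: 1, 2, 3, 5, 6, 10, 15, 30.
Check 15^d mod 62 for each divisor in increasing order:
15^1 ≡ 15 (mod 62)
15^2 ≡ 39 (mod 62)
15^3 ≡ 27 (mod 62)
15^5 ≡ 61 (mod 62)
15^6 ≡ 47 (mod 62)
15^10 ≡ 1 (mod 62) ✓
Thus |⟨15⟩| = ord(15) = 10.
The index is φ(62) / ord(15) = 30 / 10 = 3.

3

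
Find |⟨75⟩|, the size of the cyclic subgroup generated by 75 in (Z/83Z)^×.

41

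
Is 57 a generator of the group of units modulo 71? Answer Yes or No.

φ(71) = 71 − 1 = 70 = 2 · 5 · 7.
Test 57^(70/q) mod 71 for each prime factor q of 70:
57^35 ≡ 1 (mod 71)  [q = 2: ≡ 1 ✗]
57^14 ≡ 5 (mod 71)  [q = 5: ≢ 1 ✓]
57^10 ≡ 1 (mod 71)  [q = 7: ≡ 1 ✗]
Since 57^35 ≡ 1, the order of 57 divides 35 < 70, so 57 is not a primitive root.

No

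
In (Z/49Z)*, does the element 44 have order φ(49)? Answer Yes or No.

No

φ(49) = φ(7^2) = 7·(7−1) = 42 = 2 · 3 · 7.
An element g generates (Z/49Z)^× iff g^(42/q) ≢ 1 (mod 49) for each prime q ∈ {2, 3, 7}.
44^21 ≡ 1 (mod 49)  [q = 2: ≡ 1 ✗]
44^14 ≡ 18 (mod 49)  [q = 3: ≢ 1 ✓]
44^6 ≡ 43 (mod 49)  [q = 7: ≢ 1 ✓]
The check at q = 2 fails, so 44 generates a proper subgroup.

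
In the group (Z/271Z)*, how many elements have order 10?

4

φ(271) = 271 − 1 = 270 = 2 · 3^3 · 5.
Since (Z/271Z)^× is cyclic of order 270, the number of elements of order d is φ(d) when d | 270 and 0 otherwise.
10 = 2 · 5 divides 270, and φ(10) = 4.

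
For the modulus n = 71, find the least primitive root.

7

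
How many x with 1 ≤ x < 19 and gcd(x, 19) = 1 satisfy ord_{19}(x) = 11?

0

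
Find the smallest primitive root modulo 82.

7

φ(82) = φ(2)·φ(41) = 1·40 = 40 = 2^3 · 5.
Test candidates g = 2, 3, … against the prime factors q ∈ {2, 5} of φ(82): g is a generator iff g^(40/q) ≢ 1 for every such q.
g = 2: gcd(2, 82) = 2 > 1, not a unit — skip.
g = 3: 3^20 ≡ 81; 3^8 ≡ 1 — hits 1, so not a primitive root.
g = 4: gcd(4, 82) = 2 > 1, not a unit — skip.
g = 5: 5^20 ≡ 1 — hits 1, so not a primitive root.
g = 6: gcd(6, 82) = 2 > 1, not a unit — skip.
g = 7: 7^20 ≡ 81; 7^8 ≡ 37 — none is 1, so 7 is a primitive root.
Hence the least primitive root of 82 is 7.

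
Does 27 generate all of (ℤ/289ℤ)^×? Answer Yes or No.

φ(289) = φ(17^2) = 17·(17−1) = 272 = 2^4 · 17.
It suffices to check that the order of 27 is not a proper divisor of 272: compute 27^(272/q) for q ∈ {2, 17}.
27^136 ≡ 288 (mod 289)  [q = 2: ≢ 1 ✓]
27^16 ≡ 222 (mod 289)  [q = 17: ≢ 1 ✓]
None equal 1, so ord_289(27) = 272: 27 is a primitive root.

Yes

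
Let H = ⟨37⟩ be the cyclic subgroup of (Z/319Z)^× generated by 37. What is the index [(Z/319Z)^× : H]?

The order of 37 must divide φ(319) = φ(11·29) = (11−1)·(29−1) = 10·28 = 280 = 2^3 · 5 · 7.
Divisors of 280: 1, 2, 4, 5, 7, 8, 10, 14, 20, 28, 35, 40, 56, 70, 140, 280.
Evaluate successive powers at the divisors of 280:
37^1 ≡ 37 (mod 319)
37^2 ≡ 93 (mod 319)
37^4 ≡ 36 (mod 319)
37^5 ≡ 56 (mod 319)
37^7 ≡ 104 (mod 319)
37^8 ≡ 20 (mod 319)
37^10 ≡ 265 (mod 319)
37^14 ≡ 289 (mod 319)
37^20 ≡ 45 (mod 319)
37^28 ≡ 262 (mod 319)
37^35 ≡ 133 (mod 319)
37^40 ≡ 111 (mod 319)
37^56 ≡ 59 (mod 319)
37^70 ≡ 144 (mod 319)
37^140 ≡ 1 (mod 319) ✓
So ord_319(37) = 140, hence |⟨37⟩| = 140.
[(Z/319Z)^× : ⟨37⟩] = 280/140 = 2.

2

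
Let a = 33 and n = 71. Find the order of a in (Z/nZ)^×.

70

By Lagrange's theorem, ord_71(33) divides φ(71) = 71 − 1 = 70 = 2 · 5 · 7.
Divisors of 70: 1, 2, 5, 7, 10, 14, 35, 70.
Evaluate successive powers at the divisors of 70:
33^1 ≡ 33
33^2 ≡ 24
33^5 ≡ 51
33^7 ≡ 17
33^10 ≡ 45
33^14 ≡ 5
33^35 ≡ 70
33^70 ≡ 1
Hence ord(33) = 70.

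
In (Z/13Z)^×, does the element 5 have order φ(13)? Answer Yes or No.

No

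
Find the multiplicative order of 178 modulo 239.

Since 178 ∈ (Z/239Z)^×, its order divides φ(239) = 239 − 1 = 238 = 2 · 7 · 17.
Divisors of 238: 1, 2, 7, 14, 17, 34, 119, 238.
Compute 178^d (mod 239) for the divisors d until we hit 1:
178^1 ≡ 178 (mod 239)
178^2 ≡ 136 (mod 239)
178^7 ≡ 203 (mod 239)
178^14 ≡ 101 (mod 239)
178^17 ≡ 38 (mod 239)
178^34 ≡ 10 (mod 239)
178^119 ≡ 238 (mod 239)
178^238 ≡ 1 (mod 239) ✓
Hence ord(178) = 238.

238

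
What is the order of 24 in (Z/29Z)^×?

7

The order of 24 must divide φ(29) = 29 − 1 = 28 = 2^2 · 7.
Divisors of 28: 1, 2, 4, 7, 14, 28.
Test each divisor d:
24^1 ≡ 24 (mod 29)
24^2 ≡ 25 (mod 29)
24^4 ≡ 16 (mod 29)
24^7 ≡ 1 (mod 29) ✓
Hence ord(24) = 7.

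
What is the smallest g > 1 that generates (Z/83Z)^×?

2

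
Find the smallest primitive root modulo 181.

2

φ(181) = 181 − 1 = 180 = 2^2 · 3^2 · 5.
g is a primitive root iff g^(180/q) ≢ 1 (mod 181) for each prime q ∈ {2, 3, 5}.
g = 2: 2^90 ≡ 180; 2^60 ≡ 48; 2^36 ≡ 59 — none is 1, so 2 is a primitive root.
The smallest primitive root modulo 181 is 2.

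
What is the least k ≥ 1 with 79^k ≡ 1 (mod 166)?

The order of 79 must divide φ(166) = φ(2)·φ(83) = 1·82 = 82 = 2 · 41.
Divisors of 82: 1, 2, 41, 82.
Test each divisor d:
79^1 ≡ 79 (mod 166)
79^2 ≡ 99 (mod 166)
79^41 ≡ 165 (mod 166)
79^82 ≡ 1 (mod 166) ✓
Hence ord(79) = 82.

82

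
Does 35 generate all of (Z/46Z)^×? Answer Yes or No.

No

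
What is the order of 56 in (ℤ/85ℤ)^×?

16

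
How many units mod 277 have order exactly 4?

2

φ(277) = 277 − 1 = 276 = 2^2 · 3 · 23.
Since (Z/277Z)^× is cyclic of order 276, the number of elements of order d is φ(d) when d | 276 and 0 otherwise.
4 = 2^2 divides 276, and φ(4) = 2.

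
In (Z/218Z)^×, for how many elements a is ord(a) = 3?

φ(218) = φ(2)·φ(109) = 1·108 = 108 = 2^2 · 3^3.
Since (Z/218Z)^× is cyclic of order 108, the number of elements of order d is φ(d) when d | 108 and 0 otherwise.
3 | 108, and φ(3) = 3 − 1 = 2.

2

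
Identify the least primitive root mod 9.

2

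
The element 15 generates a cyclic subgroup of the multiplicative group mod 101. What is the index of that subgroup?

1

By Lagrange's theorem, ord_101(15) divides φ(101) = 101 − 1 = 100 = 2^2 · 5^2.
Divisors of 100: 1, 2, 4, 5, 10, 20, 25, 50, 100.
Test each divisor d:
15^1 ≡ 15 (mod 101)
15^2 ≡ 23 (mod 101)
15^4 ≡ 24 (mod 101)
15^5 ≡ 57 (mod 101)
15^10 ≡ 17 (mod 101)
15^20 ≡ 87 (mod 101)
15^25 ≡ 10 (mod 101)
15^50 ≡ 100 (mod 101)
15^100 ≡ 1 (mod 101) ✓
So ord_101(15) = 100, hence |⟨15⟩| = 100.
[(Z/101Z)^× : ⟨15⟩] = 100/100 = 1.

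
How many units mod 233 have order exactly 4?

φ(233) = 233 − 1 = 232 = 2^3 · 29.
Since (Z/233Z)^× is cyclic of order 232, the number of elements of order d is φ(d) when d | 232 and 0 otherwise.
4 = 2^2 divides 232, and φ(4) = 2.

2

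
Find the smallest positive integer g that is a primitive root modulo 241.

φ(241) = 241 − 1 = 240 = 2^4 · 3 · 5.
Test candidates g = 2, 3, … against the prime factors q ∈ {2, 3, 5} of φ(241): g is a generator iff g^(240/q) ≢ 1 for every such q.
g = 2: 2^120 ≡ 1 — hits 1, so not a primitive root.
g = 3: 3^120 ≡ 1 — hits 1, so not a primitive root.
g = 4: 4^120 ≡ 1 — hits 1, so not a primitive root.
g = 5: 5^120 ≡ 1 — hits 1, so not a primitive root.
g = 6: 6^120 ≡ 1 — hits 1, so not a primitive root.
g = 7: 7^120 ≡ 240; 7^80 ≡ 15; 7^48 ≡ 91 — none is 1, so 7 is a primitive root.
The smallest primitive root modulo 241 is 7.

7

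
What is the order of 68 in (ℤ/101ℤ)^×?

25

The order of 68 must divide φ(101) = 101 − 1 = 100 = 2^2 · 5^2.
Divisors of 100: 1, 2, 4, 5, 10, 20, 25, 50, 100.
Evaluate successive powers at the divisors of 100:
68^1 ≡ 68 (mod 101)
68^2 ≡ 79 (mod 101)
68^4 ≡ 80 (mod 101)
68^5 ≡ 87 (mod 101)
68^10 ≡ 95 (mod 101)
68^20 ≡ 36 (mod 101)
68^25 ≡ 1 (mod 101) ✓
Hence ord(68) = 25.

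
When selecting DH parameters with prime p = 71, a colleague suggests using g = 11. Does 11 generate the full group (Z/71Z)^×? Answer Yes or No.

Yes

φ(71) = 71 − 1 = 70 = 2 · 5 · 7.
It suffices to check that the order of 11 is not a proper divisor of 70: compute 11^(70/q) for q ∈ {2, 5, 7}.
11^35 ≡ 70 (mod 71)  [q = 2: ≢ 1 ✓]
11^14 ≡ 54 (mod 71)  [q = 5: ≢ 1 ✓]
11^10 ≡ 32 (mod 71)  [q = 7: ≢ 1 ✓]
None equal 1, so ord_71(11) = 70: 11 is a primitive root.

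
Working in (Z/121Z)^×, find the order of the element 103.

55

Since 103 ∈ (Z/121Z)^×, its order divides φ(121) = φ(11^2) = 11·(11−1) = 110 = 2 · 5 · 11.
Divisors of 110: 1, 2, 5, 10, 11, 22, 55, 110.
Evaluate successive powers at the divisors of 110:
103^1 ≡ 103 (mod 121)
103^2 ≡ 82 (mod 121)
103^5 ≡ 89 (mod 121)
103^10 ≡ 56 (mod 121)
103^11 ≡ 81 (mod 121)
103^22 ≡ 27 (mod 121)
103^55 ≡ 1 (mod 121) ✓
Therefore the multiplicative order of 103 modulo 121 is 55.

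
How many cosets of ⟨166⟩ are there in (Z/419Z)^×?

ord(166) | φ(419) = 419 − 1 = 418 = 2 · 11 · 19.
Divisors of 418: 1, 2, 11, 19, 22, 38, 209, 418.
Compute 166^d (mod 419) for the divisors d until we hit 1:
166^1 ≡ 166 (mod 419)
166^2 ≡ 321 (mod 419)
166^11 ≡ 306 (mod 419)
166^19 ≡ 129 (mod 419)
166^22 ≡ 199 (mod 419)
166^38 ≡ 300 (mod 419)
166^209 ≡ 1 (mod 419) ✓
So ord_419(166) = 209, hence |⟨166⟩| = 209.
The index is φ(419) / ord(166) = 418 / 209 = 2.

2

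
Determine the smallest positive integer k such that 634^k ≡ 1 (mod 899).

Since 634 ∈ (Z/899Z)^×, its order divides φ(899) = φ(29·31) = (29−1)·(31−1) = 28·30 = 840 = 2^3 · 3 · 5 · 7.
Divisors of 840: 1, 2, 3, 4, 5, 6, 7, 8, 10, 12, 14, 15, 20, 21, 24, 28, 30, 35, 40, 42, 56, 60, 70, 84, 105, 120, 140, 168, 210, 280, 420, 840.
Compute 634^d (mod 899) for the divisors d until we hit 1:
634^1 ≡ 634
634^2 ≡ 103
634^3 ≡ 574
634^4 ≡ 720
634^5 ≡ 687
634^6 ≡ 442
634^7 ≡ 639
634^8 ≡ 576
634^10 ≡ 893
634^12 ≡ 281
634^14 ≡ 175
634^15 ≡ 373
634^20 ≡ 36
634^21 ≡ 349
634^24 ≡ 748
634^28 ≡ 59
634^30 ≡ 683
634^35 ≡ 842
634^40 ≡ 397
634^42 ≡ 436
634^56 ≡ 784
634^60 ≡ 807
634^70 ≡ 552
634^84 ≡ 407
634^105 ≡ 1
Hence ord(634) = 105.

105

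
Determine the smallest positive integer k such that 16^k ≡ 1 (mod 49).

By Lagrange's theorem, ord_49(16) divides φ(49) = φ(7^2) = 7·(7−1) = 42 = 2 · 3 · 7.
Divisors of 42: 1, 2, 3, 6, 7, 14, 21, 42.
Check 16^d mod 49 for each divisor in increasing order:
16^1 ≡ 16 (mod 49)
16^2 ≡ 11 (mod 49)
16^3 ≡ 29 (mod 49)
16^6 ≡ 8 (mod 49)
16^7 ≡ 30 (mod 49)
16^14 ≡ 18 (mod 49)
16^21 ≡ 1 (mod 49) ✓
Therefore the multiplicative order of 16 modulo 49 is 21.

21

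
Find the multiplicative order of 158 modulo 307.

The order of 158 must divide φ(307) = 307 − 1 = 306 = 2 · 3^2 · 17.
Divisors of 306: 1, 2, 3, 6, 9, 17, 18, 34, 51, 102, 153, 306.
Test each divisor d:
158^1 ≡ 158
158^2 ≡ 97
158^3 ≡ 283
158^6 ≡ 269
158^9 ≡ 298
158^17 ≡ 18
158^18 ≡ 81
158^34 ≡ 17
158^51 ≡ 306
158^102 ≡ 1
So ord_307(158) = 102.

102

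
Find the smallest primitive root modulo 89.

φ(89) = 89 − 1 = 88 = 2^3 · 11.
Test candidates g = 2, 3, … against the prime factors q ∈ {2, 11} of φ(89): g is a generator iff g^(88/q) ≢ 1 for every such q.
g = 2: 2^44 ≡ 1 — hits 1, so not a primitive root.
g = 3: 3^44 ≡ 88; 3^8 ≡ 64 — none is 1, so 3 is a primitive root.
Hence the least primitive root of 89 is 3.

3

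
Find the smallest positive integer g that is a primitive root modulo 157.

φ(157) = 157 − 1 = 156 = 2^2 · 3 · 13.
g is a primitive root iff g^(156/q) ≢ 1 (mod 157) for each prime q ∈ {2, 3, 13}.
g = 2: 2^78 ≡ 156; 2^52 ≡ 1 — hits 1, so not a primitive root.
g = 3: 3^78 ≡ 1 — hits 1, so not a primitive root.
g = 4: 4^78 ≡ 1 — hits 1, so not a primitive root.
g = 5: 5^78 ≡ 156; 5^52 ≡ 12; 5^12 ≡ 130 — none is 1, so 5 is a primitive root.
So 5 is the smallest generator of (Z/157Z)^×.

5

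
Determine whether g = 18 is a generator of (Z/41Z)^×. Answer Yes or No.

φ(41) = 41 − 1 = 40 = 2^3 · 5.
An element g generates (Z/41Z)^× iff g^(40/q) ≢ 1 (mod 41) for each prime q ∈ {2, 5}.
18^20 ≡ 1 (mod 41)  [q = 2: ≡ 1 ✗]
18^8 ≡ 10 (mod 41)  [q = 5: ≢ 1 ✓]
18^20 ≡ 1 shows ord(18) | 20, strictly less than φ(41); not a primitive root.

No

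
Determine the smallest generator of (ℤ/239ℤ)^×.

φ(239) = 239 − 1 = 238 = 2 · 7 · 17.
Test candidates g = 2, 3, … against the prime factors q ∈ {2, 7, 17} of φ(239): g is a generator iff g^(238/q) ≢ 1 for every such q.
g = 2: 2^119 ≡ 1 — hits 1, so not a primitive root.
g = 3: 3^119 ≡ 1 — hits 1, so not a primitive root.
g = 4: 4^119 ≡ 1 — hits 1, so not a primitive root.
g = 5: 5^119 ≡ 1 — hits 1, so not a primitive root.
g = 6: 6^119 ≡ 1 — hits 1, so not a primitive root.
g = 7: 7^119 ≡ 238; 7^34 ≡ 24; 7^14 ≡ 211 — none is 1, so 7 is a primitive root.
The smallest primitive root modulo 239 is 7.

7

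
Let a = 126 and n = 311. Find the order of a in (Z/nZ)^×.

31

Since 126 ∈ (Z/311Z)^×, its order divides φ(311) = 311 − 1 = 310 = 2 · 5 · 31.
Divisors of 310: 1, 2, 5, 10, 31, 62, 155, 310.
Compute 126^d (mod 311) for the divisors d until we hit 1:
126^1 ≡ 126
126^2 ≡ 15
126^5 ≡ 49
126^10 ≡ 224
126^31 ≡ 1
Hence ord(126) = 31.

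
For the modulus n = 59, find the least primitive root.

φ(59) = 59 − 1 = 58 = 2 · 29.
Test candidates g = 2, 3, … against the prime factors q ∈ {2, 29} of φ(59): g is a generator iff g^(58/q) ≢ 1 for every such q.
g = 2: 2^29 ≡ 58; 2^2 ≡ 4 — none is 1, so 2 is a primitive root.
The smallest primitive root modulo 59 is 2.

2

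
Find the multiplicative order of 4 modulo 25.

10

The order of 4 must divide φ(25) = φ(5^2) = 5·(5−1) = 20 = 2^2 · 5.
Divisors of 20: 1, 2, 4, 5, 10, 20.
Evaluate successive powers at the divisors of 20:
4^1 ≡ 4 (mod 25)
4^2 ≡ 16 (mod 25)
4^4 ≡ 6 (mod 25)
4^5 ≡ 24 (mod 25)
4^10 ≡ 1 (mod 25) ✓
Hence ord(4) = 10.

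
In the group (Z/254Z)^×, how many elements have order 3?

2

φ(254) = φ(2)·φ(127) = 1·126 = 126 = 2 · 3^2 · 7.
(Z/254Z)^× is cyclic (|G| = 126); a cyclic group of order m has exactly φ(d) elements of each order d | m, and none otherwise.
3 | 126, and φ(3) = 3 − 1 = 2.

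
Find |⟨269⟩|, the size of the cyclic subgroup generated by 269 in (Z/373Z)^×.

By Lagrange's theorem, ord_373(269) divides φ(373) = 373 − 1 = 372 = 2^2 · 3 · 31.
Divisors of 372: 1, 2, 3, 4, 6, 12, 31, 62, 93, 124, 186, 372.
Compute 269^d (mod 373) for the divisors d until we hit 1:
269^1 ≡ 269
269^2 ≡ 372
269^3 ≡ 104
269^4 ≡ 1
The smallest such exponent is 4, so the order of 269 is 4.

4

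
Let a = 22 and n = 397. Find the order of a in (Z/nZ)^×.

396

ord(22) | φ(397) = 397 − 1 = 396 = 2^2 · 3^2 · 11.
Divisors of 396: 1, 2, 3, 4, 6, 9, 11, 12, 18, 22, 33, 36, 44, 66, 99, 132, 198, 396.
Check 22^d mod 397 for each divisor in increasing order:
22^1 ≡ 22 (mod 397)
22^2 ≡ 87 (mod 397)
22^3 ≡ 326 (mod 397)
22^4 ≡ 26 (mod 397)
22^6 ≡ 277 (mod 397)
22^9 ≡ 183 (mod 397)
22^11 ≡ 41 (mod 397)
22^12 ≡ 108 (mod 397)
22^18 ≡ 141 (mod 397)
22^22 ≡ 93 (mod 397)
22^33 ≡ 240 (mod 397)
22^36 ≡ 31 (mod 397)
22^44 ≡ 312 (mod 397)
22^66 ≡ 35 (mod 397)
22^99 ≡ 63 (mod 397)
22^132 ≡ 34 (mod 397)
22^198 ≡ 396 (mod 397)
22^396 ≡ 1 (mod 397) ✓
So ord_397(22) = 396.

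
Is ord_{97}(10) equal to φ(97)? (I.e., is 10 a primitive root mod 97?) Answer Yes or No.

Yes

φ(97) = 97 − 1 = 96 = 2^5 · 3.
Test 10^(96/q) mod 97 for each prime factor q of 96:
10^48 ≡ 96 (mod 97)  [q = 2: ≢ 1 ✓]
10^32 ≡ 61 (mod 97)  [q = 3: ≢ 1 ✓]
Every test exponent gives a nontrivial residue, hence 10 generates the full group.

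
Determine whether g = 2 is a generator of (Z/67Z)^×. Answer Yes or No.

Yes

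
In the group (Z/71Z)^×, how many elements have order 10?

4

φ(71) = 71 − 1 = 70 = 2 · 5 · 7.
Since (Z/71Z)^× is cyclic of order 70, the number of elements of order d is φ(d) when d | 70 and 0 otherwise.
10 = 2 · 5 divides 70, and φ(10) = 4.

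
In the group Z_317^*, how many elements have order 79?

φ(317) = 317 − 1 = 316 = 2^2 · 79.
(Z/317Z)^× is cyclic (|G| = 316); a cyclic group of order m has exactly φ(d) elements of each order d | m, and none otherwise.
79 | 316, and φ(79) = 79 − 1 = 78.

78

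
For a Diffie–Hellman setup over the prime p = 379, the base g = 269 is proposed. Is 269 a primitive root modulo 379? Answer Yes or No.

Yes

φ(379) = 379 − 1 = 378 = 2 · 3^3 · 7.
Test 269^(378/q) mod 379 for each prime factor q of 378:
269^189 ≡ 378 (mod 379)  [q = 2: ≢ 1 ✓]
269^126 ≡ 51 (mod 379)  [q = 3: ≢ 1 ✓]
269^54 ≡ 119 (mod 379)  [q = 7: ≢ 1 ✓]
None equal 1, so ord_379(269) = 378: 269 is a primitive root.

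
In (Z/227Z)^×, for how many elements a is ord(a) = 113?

112

φ(227) = 227 − 1 = 226 = 2 · 113.
In a cyclic group of order 226, there are φ(d) elements of order d for each divisor d of 226, and zero for non-divisors.
113 | 226, and φ(113) = 113 − 1 = 112.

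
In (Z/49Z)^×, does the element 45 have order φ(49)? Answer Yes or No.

Yes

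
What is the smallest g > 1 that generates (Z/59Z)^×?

2

φ(59) = 59 − 1 = 58 = 2 · 29.
g is a primitive root iff g^(58/q) ≢ 1 (mod 59) for each prime q ∈ {2, 29}.
g = 2: 2^29 ≡ 58; 2^2 ≡ 4 — none is 1, so 2 is a primitive root.
Hence the least primitive root of 59 is 2.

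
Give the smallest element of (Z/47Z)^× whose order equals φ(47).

φ(47) = 47 − 1 = 46 = 2 · 23.
g is a primitive root iff g^(46/q) ≢ 1 (mod 47) for each prime q ∈ {2, 23}.
g = 2: 2^23 ≡ 1 — hits 1, so not a primitive root.
g = 3: 3^23 ≡ 1 — hits 1, so not a primitive root.
g = 4: 4^23 ≡ 1 — hits 1, so not a primitive root.
g = 5: 5^23 ≡ 46; 5^2 ≡ 25 — none is 1, so 5 is a primitive root.
The smallest primitive root modulo 47 is 5.

5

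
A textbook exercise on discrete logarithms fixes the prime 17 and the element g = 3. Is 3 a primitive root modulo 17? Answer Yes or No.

φ(17) = 17 − 1 = 16 = 2^4.
An element g generates (Z/17Z)^× iff g^(16/q) ≢ 1 (mod 17) for each prime q ∈ {2}.
3^8 ≡ 16 (mod 17)  [q = 2: ≢ 1 ✓]
Every test exponent gives a nontrivial residue, hence 3 generates the full group.

Yes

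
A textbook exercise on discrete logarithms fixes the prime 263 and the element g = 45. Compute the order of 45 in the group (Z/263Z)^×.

262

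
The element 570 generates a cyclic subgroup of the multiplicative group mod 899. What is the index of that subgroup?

2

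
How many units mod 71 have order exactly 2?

1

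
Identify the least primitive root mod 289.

3

φ(289) = φ(17^2) = 17·(17−1) = 272 = 2^4 · 17.
g is a primitive root iff g^(272/q) ≢ 1 (mod 289) for each prime q ∈ {2, 17}.
g = 2: 2^136 ≡ 1 — hits 1, so not a primitive root.
g = 3: 3^136 ≡ 288; 3^16 ≡ 171 — none is 1, so 3 is a primitive root.
So 3 is the smallest generator of (Z/289Z)^×.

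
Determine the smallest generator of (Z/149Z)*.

2

φ(149) = 149 − 1 = 148 = 2^2 · 37.
g is a primitive root iff g^(148/q) ≢ 1 (mod 149) for each prime q ∈ {2, 37}.
g = 2: 2^74 ≡ 148; 2^4 ≡ 16 — none is 1, so 2 is a primitive root.
Hence the least primitive root of 149 is 2.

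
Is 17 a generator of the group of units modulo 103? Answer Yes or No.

φ(103) = 103 − 1 = 102 = 2 · 3 · 17.
An element g generates (Z/103Z)^× iff g^(102/q) ≢ 1 (mod 103) for each prime q ∈ {2, 3, 17}.
17^51 ≡ 1 (mod 103)  [q = 2: ≡ 1 ✗]
17^34 ≡ 56 (mod 103)  [q = 3: ≢ 1 ✓]
17^6 ≡ 34 (mod 103)  [q = 17: ≢ 1 ✓]
17^51 ≡ 1 shows ord(17) | 51, strictly less than φ(103); not a primitive root.

No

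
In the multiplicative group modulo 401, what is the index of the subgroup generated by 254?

ord(254) | φ(401) = 401 − 1 = 400 = 2^4 · 5^2.
Divisors of 400: 1, 2, 4, 5, 8, 10, 16, 20, 25, 40, 50, 80, 100, 200, 400.
Evaluate successive powers at the divisors of 400:
254^1 ≡ 254
254^2 ≡ 356
254^4 ≡ 20
254^5 ≡ 268
254^8 ≡ 400
254^10 ≡ 45
254^16 ≡ 1
Thus |⟨254⟩| = ord(254) = 16.
[(Z/401Z)^× : ⟨254⟩] = 400/16 = 25.

25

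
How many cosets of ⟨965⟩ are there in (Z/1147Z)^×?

12

ord(965) | φ(1147) = φ(31·37) = (31−1)·(37−1) = 30·36 = 1080 = 2^3 · 3^3 · 5.
Divisors of 1080: 1, 2, 3, 4, 5, 6, 8, 9, 10, 12, 15, 18, 20, 24, 27, 30, 36, 40, 45, 54, 60, 72, 90, 108, 120, 135, 180, 216, 270, 360, 540, 1080.
Compute 965^d (mod 1147) for the divisors d until we hit 1:
965^1 ≡ 965 (mod 1147)
965^2 ≡ 1008 (mod 1147)
965^3 ≡ 64 (mod 1147)
965^4 ≡ 969 (mod 1147)
965^5 ≡ 280 (mod 1147)
965^6 ≡ 655 (mod 1147)
965^8 ≡ 715 (mod 1147)
965^9 ≡ 628 (mod 1147)
965^10 ≡ 404 (mod 1147)
965^12 ≡ 47 (mod 1147)
965^15 ≡ 714 (mod 1147)
965^18 ≡ 963 (mod 1147)
965^20 ≡ 342 (mod 1147)
965^24 ≡ 1062 (mod 1147)
965^27 ≡ 295 (mod 1147)
965^30 ≡ 528 (mod 1147)
965^36 ≡ 593 (mod 1147)
965^40 ≡ 1117 (mod 1147)
965^45 ≡ 776 (mod 1147)
965^54 ≡ 1000 (mod 1147)
965^60 ≡ 63 (mod 1147)
965^72 ≡ 667 (mod 1147)
965^90 ≡ 1 (mod 1147) ✓
So ord_1147(965) = 90, hence |⟨965⟩| = 90.
Index = |(Z/1147Z)^×| / |⟨965⟩| = 1080 / 90 = 12.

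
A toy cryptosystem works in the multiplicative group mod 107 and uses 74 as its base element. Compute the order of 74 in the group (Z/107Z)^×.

106

ord(74) | φ(107) = 107 − 1 = 106 = 2 · 53.
Divisors of 106: 1, 2, 53, 106.
Compute 74^d (mod 107) for the divisors d until we hit 1:
74^1 ≡ 74 (mod 107)
74^2 ≡ 19 (mod 107)
74^53 ≡ 106 (mod 107)
74^106 ≡ 1 (mod 107) ✓
The smallest such exponent is 106, so the order of 74 is 106.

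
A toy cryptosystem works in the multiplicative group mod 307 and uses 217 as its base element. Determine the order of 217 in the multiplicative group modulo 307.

The order of 217 must divide φ(307) = 307 − 1 = 306 = 2 · 3^2 · 17.
Divisors of 306: 1, 2, 3, 6, 9, 17, 18, 34, 51, 102, 153, 306.
Check 217^d mod 307 for each divisor in increasing order:
217^1 ≡ 217 (mod 307)
217^2 ≡ 118 (mod 307)
217^3 ≡ 125 (mod 307)
217^6 ≡ 275 (mod 307)
217^9 ≡ 298 (mod 307)
217^17 ≡ 214 (mod 307)
217^18 ≡ 81 (mod 307)
217^34 ≡ 53 (mod 307)
217^51 ≡ 290 (mod 307)
217^102 ≡ 289 (mod 307)
217^153 ≡ 306 (mod 307)
217^306 ≡ 1 (mod 307) ✓
The smallest such exponent is 306, so the order of 217 is 306.

306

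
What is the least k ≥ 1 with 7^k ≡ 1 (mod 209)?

30

Since 7 ∈ (Z/209Z)^×, its order divides φ(209) = φ(11·19) = (11−1)·(19−1) = 10·18 = 180 = 2^2 · 3^2 · 5.
Divisors of 180: 1, 2, 3, 4, 5, 6, 9, 10, 12, 15, 18, 20, 30, 36, 45, 60, 90, 180.
Check 7^d mod 209 for each divisor in increasing order:
7^1 ≡ 7
7^2 ≡ 49
7^3 ≡ 134
7^4 ≡ 102
7^5 ≡ 87
7^6 ≡ 191
7^9 ≡ 96
7^10 ≡ 45
7^12 ≡ 115
7^15 ≡ 153
7^18 ≡ 20
7^20 ≡ 144
7^30 ≡ 1
The smallest such exponent is 30, so the order of 7 is 30.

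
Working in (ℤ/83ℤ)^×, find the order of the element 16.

41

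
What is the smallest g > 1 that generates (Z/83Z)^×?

2

φ(83) = 83 − 1 = 82 = 2 · 41.
Test candidates g = 2, 3, … against the prime factors q ∈ {2, 41} of φ(83): g is a generator iff g^(82/q) ≢ 1 for every such q.
g = 2: 2^41 ≡ 82; 2^2 ≡ 4 — none is 1, so 2 is a primitive root.
So 2 is the smallest generator of (Z/83Z)^×.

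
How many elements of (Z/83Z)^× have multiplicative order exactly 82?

40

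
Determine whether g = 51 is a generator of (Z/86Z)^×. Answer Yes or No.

No

φ(86) = φ(2)·φ(43) = 1·42 = 42 = 2 · 3 · 7.
Test 51^(42/q) mod 86 for each prime factor q of 42:
51^21 ≡ 85 (mod 86)  [q = 2: ≢ 1 ✓]
51^14 ≡ 1 (mod 86)  [q = 3: ≡ 1 ✗]
51^6 ≡ 59 (mod 86)  [q = 7: ≢ 1 ✓]
51^14 ≡ 1 shows ord(51) | 14, strictly less than φ(86); not a primitive root.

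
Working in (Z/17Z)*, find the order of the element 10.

Since 10 ∈ (Z/17Z)^×, its order divides φ(17) = 17 − 1 = 16 = 2^4.
Divisors of 16: 1, 2, 4, 8, 16.
Test each divisor d:
10^1 ≡ 10 (mod 17)
10^2 ≡ 15 (mod 17)
10^4 ≡ 4 (mod 17)
10^8 ≡ 16 (mod 17)
10^16 ≡ 1 (mod 17) ✓
Hence ord(10) = 16.

16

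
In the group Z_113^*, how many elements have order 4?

φ(113) = 113 − 1 = 112 = 2^4 · 7.
Since (Z/113Z)^× is cyclic of order 112, the number of elements of order d is φ(d) when d | 112 and 0 otherwise.
4 = 2^2 divides 112, and φ(4) = 2.

2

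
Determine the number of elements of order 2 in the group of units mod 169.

φ(169) = φ(13^2) = 13·(13−1) = 156 = 2^2 · 3 · 13.
In a cyclic group of order 156, there are φ(d) elements of order d for each divisor d of 156, and zero for non-divisors.
2 | 156, and φ(2) = 2 − 1 = 1.

1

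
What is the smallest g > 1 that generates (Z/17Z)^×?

3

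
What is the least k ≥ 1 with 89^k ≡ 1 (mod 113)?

112

ord(89) | φ(113) = 113 − 1 = 112 = 2^4 · 7.
Divisors of 112: 1, 2, 4, 7, 8, 14, 16, 28, 56, 112.
Check 89^d mod 113 for each divisor in increasing order:
89^1 ≡ 89
89^2 ≡ 11
89^4 ≡ 8
89^7 ≡ 35
89^8 ≡ 64
89^14 ≡ 95
89^16 ≡ 28
89^28 ≡ 98
89^56 ≡ 112
89^112 ≡ 1
The smallest such exponent is 112, so the order of 89 is 112.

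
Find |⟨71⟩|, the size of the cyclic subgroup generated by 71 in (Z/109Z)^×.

18

By Lagrange's theorem, ord_109(71) divides φ(109) = 109 − 1 = 108 = 2^2 · 3^3.
Divisors of 108: 1, 2, 3, 4, 6, 9, 12, 18, 27, 36, 54, 108.
Check 71^d mod 109 for each divisor in increasing order:
71^1 ≡ 71 (mod 109)
71^2 ≡ 27 (mod 109)
71^3 ≡ 64 (mod 109)
71^4 ≡ 75 (mod 109)
71^6 ≡ 63 (mod 109)
71^9 ≡ 108 (mod 109)
71^12 ≡ 45 (mod 109)
71^18 ≡ 1 (mod 109) ✓
The smallest such exponent is 18, so the order of 71 is 18.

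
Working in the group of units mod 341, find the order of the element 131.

30

ord(131) | φ(341) = φ(11·31) = (11−1)·(31−1) = 10·30 = 300 = 2^2 · 3 · 5^2.
Divisors of 300: 1, 2, 3, 4, 5, 6, 10, 12, 15, 20, 25, 30, 50, 60, 75, 100, 150, 300.
Evaluate successive powers at the divisors of 300:
131^1 ≡ 131 (mod 341)
131^2 ≡ 111 (mod 341)
131^3 ≡ 219 (mod 341)
131^4 ≡ 45 (mod 341)
131^5 ≡ 98 (mod 341)
131^6 ≡ 221 (mod 341)
131^10 ≡ 56 (mod 341)
131^12 ≡ 78 (mod 341)
131^15 ≡ 32 (mod 341)
131^20 ≡ 67 (mod 341)
131^25 ≡ 87 (mod 341)
131^30 ≡ 1 (mod 341) ✓
The smallest such exponent is 30, so the order of 131 is 30.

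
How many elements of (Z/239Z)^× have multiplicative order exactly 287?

0

φ(239) = 239 − 1 = 238 = 2 · 7 · 17.
Since (Z/239Z)^× is cyclic of order 238, the number of elements of order d is φ(d) when d | 238 and 0 otherwise.
Since 287 ∤ 238, the count is 0.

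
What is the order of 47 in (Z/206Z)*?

6

The order of 47 must divide φ(206) = φ(2)·φ(103) = 1·102 = 102 = 2 · 3 · 17.
Divisors of 102: 1, 2, 3, 6, 17, 34, 51, 102.
Compute 47^d (mod 206) for the divisors d until we hit 1:
47^1 ≡ 47 (mod 206)
47^2 ≡ 149 (mod 206)
47^3 ≡ 205 (mod 206)
47^6 ≡ 1 (mod 206) ✓
Therefore the multiplicative order of 47 modulo 206 is 6.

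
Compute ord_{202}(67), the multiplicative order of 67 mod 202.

100

The order of 67 must divide φ(202) = φ(2)·φ(101) = 1·100 = 100 = 2^2 · 5^2.
Divisors of 100: 1, 2, 4, 5, 10, 20, 25, 50, 100.
Evaluate successive powers at the divisors of 100:
67^1 ≡ 67
67^2 ≡ 45
67^4 ≡ 5
67^5 ≡ 133
67^10 ≡ 115
67^20 ≡ 95
67^25 ≡ 111
67^50 ≡ 201
67^100 ≡ 1
Therefore the multiplicative order of 67 modulo 202 is 100.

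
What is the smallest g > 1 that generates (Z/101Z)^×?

2

φ(101) = 101 − 1 = 100 = 2^2 · 5^2.
g is a primitive root iff g^(100/q) ≢ 1 (mod 101) for each prime q ∈ {2, 5}.
g = 2: 2^50 ≡ 100; 2^20 ≡ 95 — none is 1, so 2 is a primitive root.
So 2 is the smallest generator of (Z/101Z)^×.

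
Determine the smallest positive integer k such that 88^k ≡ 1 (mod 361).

Since 88 ∈ (Z/361Z)^×, its order divides φ(361) = φ(19^2) = 19·(19−1) = 342 = 2 · 3^2 · 19.
Divisors of 342: 1, 2, 3, 6, 9, 18, 19, 38, 57, 114, 171, 342.
Check 88^d mod 361 for each divisor in increasing order:
88^1 ≡ 88 (mod 361)
88^2 ≡ 163 (mod 361)
88^3 ≡ 265 (mod 361)
88^6 ≡ 191 (mod 361)
88^9 ≡ 75 (mod 361)
88^18 ≡ 210 (mod 361)
88^19 ≡ 69 (mod 361)
88^38 ≡ 68 (mod 361)
88^57 ≡ 360 (mod 361)
88^114 ≡ 1 (mod 361) ✓
The smallest such exponent is 114, so the order of 88 is 114.

114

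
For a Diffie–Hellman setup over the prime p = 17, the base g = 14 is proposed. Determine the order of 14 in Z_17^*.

Since 14 ∈ (Z/17Z)^×, its order divides φ(17) = 17 − 1 = 16 = 2^4.
Divisors of 16: 1, 2, 4, 8, 16.
Compute 14^d (mod 17) for the divisors d until we hit 1:
14^1 ≡ 14
14^2 ≡ 9
14^4 ≡ 13
14^8 ≡ 16
14^16 ≡ 1
So ord_17(14) = 16.

16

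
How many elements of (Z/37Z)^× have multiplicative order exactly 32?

0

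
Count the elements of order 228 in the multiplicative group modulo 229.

72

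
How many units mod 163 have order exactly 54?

18

φ(163) = 163 − 1 = 162 = 2 · 3^4.
(Z/163Z)^× is cyclic (|G| = 162); a cyclic group of order m has exactly φ(d) elements of each order d | m, and none otherwise.
54 = 2 · 3^3 divides 162, and φ(54) = 18.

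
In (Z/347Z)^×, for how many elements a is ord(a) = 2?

1

φ(347) = 347 − 1 = 346 = 2 · 173.
In a cyclic group of order 346, there are φ(d) elements of order d for each divisor d of 346, and zero for non-divisors.
2 | 346, and φ(2) = 2 − 1 = 1.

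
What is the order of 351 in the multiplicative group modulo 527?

Since 351 ∈ (Z/527Z)^×, its order divides φ(527) = φ(17·31) = (17−1)·(31−1) = 16·30 = 480 = 2^5 · 3 · 5.
Divisors of 480: 1, 2, 3, 4, 5, 6, 8, 10, 12, 15, 16, 20, 24, 30, 32, 40, 48, 60, 80, 96, 120, 160, 240, 480.
Evaluate successive powers at the divisors of 480:
351^1 ≡ 351
351^2 ≡ 410
351^3 ≡ 39
351^4 ≡ 514
351^5 ≡ 180
351^6 ≡ 467
351^8 ≡ 169
351^10 ≡ 253
351^12 ≡ 438
351^15 ≡ 218
351^16 ≡ 103
351^20 ≡ 242
351^24 ≡ 16
351^30 ≡ 94
351^32 ≡ 69
351^40 ≡ 67
351^48 ≡ 256
351^60 ≡ 404
351^80 ≡ 273
351^96 ≡ 188
351^120 ≡ 373
351^160 ≡ 222
351^240 ≡ 1
So ord_527(351) = 240.

240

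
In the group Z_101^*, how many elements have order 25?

20

φ(101) = 101 − 1 = 100 = 2^2 · 5^2.
Since (Z/101Z)^× is cyclic of order 100, the number of elements of order d is φ(d) when d | 100 and 0 otherwise.
25 = 5^2 divides 100, and φ(25) = 20.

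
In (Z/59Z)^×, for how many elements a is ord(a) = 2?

1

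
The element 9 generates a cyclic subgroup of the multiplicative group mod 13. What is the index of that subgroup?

4

ord(9) | φ(13) = 13 − 1 = 12 = 2^2 · 3.
Divisors of 12: 1, 2, 3, 4, 6, 12.
Evaluate successive powers at the divisors of 12:
9^1 ≡ 9
9^2 ≡ 3
9^3 ≡ 1
The order of 9 is 3, so the subgroup it generates has 3 elements.
Index = |(Z/13Z)^×| / |⟨9⟩| = 12 / 3 = 4.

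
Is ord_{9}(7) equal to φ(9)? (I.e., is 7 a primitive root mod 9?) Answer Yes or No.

No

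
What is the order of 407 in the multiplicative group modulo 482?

120

Since 407 ∈ (Z/482Z)^×, its order divides φ(482) = φ(2)·φ(241) = 1·240 = 240 = 2^4 · 3 · 5.
Divisors of 240: 1, 2, 3, 4, 5, 6, 8, 10, 12, 15, 16, 20, 24, 30, 40, 48, 60, 80, 120, 240.
Evaluate successive powers at the divisors of 240:
407^1 ≡ 407 (mod 482)
407^2 ≡ 323 (mod 482)
407^3 ≡ 357 (mod 482)
407^4 ≡ 217 (mod 482)
407^5 ≡ 113 (mod 482)
407^6 ≡ 201 (mod 482)
407^8 ≡ 335 (mod 482)
407^10 ≡ 237 (mod 482)
407^12 ≡ 395 (mod 482)
407^15 ≡ 271 (mod 482)
407^16 ≡ 401 (mod 482)
407^20 ≡ 257 (mod 482)
407^24 ≡ 339 (mod 482)
407^30 ≡ 177 (mod 482)
407^40 ≡ 15 (mod 482)
407^48 ≡ 205 (mod 482)
407^60 ≡ 481 (mod 482)
407^80 ≡ 225 (mod 482)
407^120 ≡ 1 (mod 482) ✓
The smallest such exponent is 120, so the order of 407 is 120.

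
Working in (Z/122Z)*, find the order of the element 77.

15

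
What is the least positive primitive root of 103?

φ(103) = 103 − 1 = 102 = 2 · 3 · 17.
g is a primitive root iff g^(102/q) ≢ 1 (mod 103) for each prime q ∈ {2, 3, 17}.
g = 2: 2^51 ≡ 1 — hits 1, so not a primitive root.
g = 3: 3^51 ≡ 102; 3^34 ≡ 1 — hits 1, so not a primitive root.
g = 4: 4^51 ≡ 1 — hits 1, so not a primitive root.
g = 5: 5^51 ≡ 102; 5^34 ≡ 56; 5^6 ≡ 72 — none is 1, so 5 is a primitive root.
The smallest primitive root modulo 103 is 5.

5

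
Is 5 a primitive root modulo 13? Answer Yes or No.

φ(13) = 13 − 1 = 12 = 2^2 · 3.
It suffices to check that the order of 5 is not a proper divisor of 12: compute 5^(12/q) for q ∈ {2, 3}.
5^6 ≡ 12 (mod 13)  [q = 2: ≢ 1 ✓]
5^4 ≡ 1 (mod 13)  [q = 3: ≡ 1 ✗]
The check at q = 3 fails, so 5 generates a proper subgroup.

No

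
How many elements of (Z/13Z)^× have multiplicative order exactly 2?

1

φ(13) = 13 − 1 = 12 = 2^2 · 3.
In a cyclic group of order 12, there are φ(d) elements of order d for each divisor d of 12, and zero for non-divisors.
2 | 12, and φ(2) = 2 − 1 = 1.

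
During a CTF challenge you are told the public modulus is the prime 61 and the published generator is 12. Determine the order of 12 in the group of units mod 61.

ord(12) | φ(61) = 61 − 1 = 60 = 2^2 · 3 · 5.
Divisors of 60: 1, 2, 3, 4, 5, 6, 10, 12, 15, 20, 30, 60.
Compute 12^d (mod 61) for the divisors d until we hit 1:
12^1 ≡ 12 (mod 61)
12^2 ≡ 22 (mod 61)
12^3 ≡ 20 (mod 61)
12^4 ≡ 57 (mod 61)
12^5 ≡ 13 (mod 61)
12^6 ≡ 34 (mod 61)
12^10 ≡ 47 (mod 61)
12^12 ≡ 58 (mod 61)
12^15 ≡ 1 (mod 61) ✓
So ord_61(12) = 15.

15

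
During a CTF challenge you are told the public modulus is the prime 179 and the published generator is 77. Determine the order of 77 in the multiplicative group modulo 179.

89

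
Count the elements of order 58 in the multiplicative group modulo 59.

φ(59) = 59 − 1 = 58 = 2 · 29.
(Z/59Z)^× is cyclic (|G| = 58); a cyclic group of order m has exactly φ(d) elements of each order d | m, and none otherwise.
58 = 2 · 29 divides 58, and φ(58) = 28.

28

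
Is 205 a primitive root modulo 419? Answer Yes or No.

φ(419) = 419 − 1 = 418 = 2 · 11 · 19.
An element g generates (Z/419Z)^× iff g^(418/q) ≢ 1 (mod 419) for each prime q ∈ {2, 11, 19}.
205^209 ≡ 1 (mod 419)  [q = 2: ≡ 1 ✗]
205^38 ≡ 334 (mod 419)  [q = 11: ≢ 1 ✓]
205^22 ≡ 107 (mod 419)  [q = 19: ≢ 1 ✓]
205^209 ≡ 1 shows ord(205) | 209, strictly less than φ(419); not a primitive root.

No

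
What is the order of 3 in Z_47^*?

23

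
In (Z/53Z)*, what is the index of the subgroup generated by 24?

4

ord(24) | φ(53) = 53 − 1 = 52 = 2^2 · 13.
Divisors of 52: 1, 2, 4, 13, 26, 52.
Test each divisor d:
24^1 ≡ 24 (mod 53)
24^2 ≡ 46 (mod 53)
24^4 ≡ 49 (mod 53)
24^13 ≡ 1 (mod 53) ✓
So ord_53(24) = 13, hence |⟨24⟩| = 13.
The index is φ(53) / ord(24) = 52 / 13 = 4.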